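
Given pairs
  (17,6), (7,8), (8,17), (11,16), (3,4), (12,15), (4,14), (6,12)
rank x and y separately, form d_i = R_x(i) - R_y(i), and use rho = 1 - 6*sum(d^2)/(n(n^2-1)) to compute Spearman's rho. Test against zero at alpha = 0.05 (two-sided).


Step 1: Rank x and y separately (midranks; no ties here).
rank(x): 17->8, 7->4, 8->5, 11->6, 3->1, 12->7, 4->2, 6->3
rank(y): 6->2, 8->3, 17->8, 16->7, 4->1, 15->6, 14->5, 12->4
Step 2: d_i = R_x(i) - R_y(i); compute d_i^2.
  (8-2)^2=36, (4-3)^2=1, (5-8)^2=9, (6-7)^2=1, (1-1)^2=0, (7-6)^2=1, (2-5)^2=9, (3-4)^2=1
sum(d^2) = 58.
Step 3: rho = 1 - 6*58 / (8*(8^2 - 1)) = 1 - 348/504 = 0.309524.
Step 4: Under H0, t = rho * sqrt((n-2)/(1-rho^2)) = 0.7973 ~ t(6).
Step 5: Two-sided p-value from the t-distribution with 6 df = 0.455645.
Step 6: alpha = 0.05. fail to reject H0.

rho = 0.3095, p = 0.455645, fail to reject H0 at alpha = 0.05.


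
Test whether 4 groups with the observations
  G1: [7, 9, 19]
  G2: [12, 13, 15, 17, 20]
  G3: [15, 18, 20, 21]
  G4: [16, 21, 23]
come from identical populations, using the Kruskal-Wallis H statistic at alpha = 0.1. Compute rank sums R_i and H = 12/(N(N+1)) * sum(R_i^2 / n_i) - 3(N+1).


Step 1: Combine all N = 15 observations and assign midranks.
sorted (value, group, rank): (7,G1,1), (9,G1,2), (12,G2,3), (13,G2,4), (15,G2,5.5), (15,G3,5.5), (16,G4,7), (17,G2,8), (18,G3,9), (19,G1,10), (20,G2,11.5), (20,G3,11.5), (21,G3,13.5), (21,G4,13.5), (23,G4,15)
Step 2: Sum ranks within each group.
R_1 = 13 (n_1 = 3)
R_2 = 32 (n_2 = 5)
R_3 = 39.5 (n_3 = 4)
R_4 = 35.5 (n_4 = 3)
Step 3: H = 12/(N(N+1)) * sum(R_i^2/n_i) - 3(N+1)
     = 12/(15*16) * (13^2/3 + 32^2/5 + 39.5^2/4 + 35.5^2/3) - 3*16
     = 0.050000 * 1071.28 - 48
     = 5.563958.
Step 4: Ties present; correction factor C = 1 - 18/(15^3 - 15) = 0.994643. Corrected H = 5.563958 / 0.994643 = 5.593926.
Step 5: Under H0, H ~ chi^2(3); p-value = 0.133128.
Step 6: alpha = 0.1. fail to reject H0.

H = 5.5939, df = 3, p = 0.133128, fail to reject H0.


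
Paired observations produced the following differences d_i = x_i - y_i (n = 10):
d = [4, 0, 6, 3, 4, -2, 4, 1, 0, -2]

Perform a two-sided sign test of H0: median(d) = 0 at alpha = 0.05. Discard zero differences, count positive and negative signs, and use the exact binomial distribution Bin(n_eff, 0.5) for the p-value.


Step 1: Discard zero differences. Original n = 10; n_eff = number of nonzero differences = 8.
Nonzero differences (with sign): +4, +6, +3, +4, -2, +4, +1, -2
Step 2: Count signs: positive = 6, negative = 2.
Step 3: Under H0: P(positive) = 0.5, so the number of positives S ~ Bin(8, 0.5).
Step 4: Two-sided exact p-value = sum of Bin(8,0.5) probabilities at or below the observed probability = 0.289062.
Step 5: alpha = 0.05. fail to reject H0.

n_eff = 8, pos = 6, neg = 2, p = 0.289062, fail to reject H0.


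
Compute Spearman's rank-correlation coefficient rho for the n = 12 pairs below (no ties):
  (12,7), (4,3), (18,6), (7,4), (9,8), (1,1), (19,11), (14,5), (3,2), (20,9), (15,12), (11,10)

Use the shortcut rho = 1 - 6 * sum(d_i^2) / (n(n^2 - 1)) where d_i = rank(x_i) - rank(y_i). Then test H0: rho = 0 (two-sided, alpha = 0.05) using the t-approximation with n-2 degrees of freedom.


Step 1: Rank x and y separately (midranks; no ties here).
rank(x): 12->7, 4->3, 18->10, 7->4, 9->5, 1->1, 19->11, 14->8, 3->2, 20->12, 15->9, 11->6
rank(y): 7->7, 3->3, 6->6, 4->4, 8->8, 1->1, 11->11, 5->5, 2->2, 9->9, 12->12, 10->10
Step 2: d_i = R_x(i) - R_y(i); compute d_i^2.
  (7-7)^2=0, (3-3)^2=0, (10-6)^2=16, (4-4)^2=0, (5-8)^2=9, (1-1)^2=0, (11-11)^2=0, (8-5)^2=9, (2-2)^2=0, (12-9)^2=9, (9-12)^2=9, (6-10)^2=16
sum(d^2) = 68.
Step 3: rho = 1 - 6*68 / (12*(12^2 - 1)) = 1 - 408/1716 = 0.762238.
Step 4: Under H0, t = rho * sqrt((n-2)/(1-rho^2)) = 3.7238 ~ t(10).
Step 5: Two-sided p-value from the t-distribution with 10 df = 0.003950.
Step 6: alpha = 0.05. reject H0.

rho = 0.7622, p = 0.003950, reject H0 at alpha = 0.05.


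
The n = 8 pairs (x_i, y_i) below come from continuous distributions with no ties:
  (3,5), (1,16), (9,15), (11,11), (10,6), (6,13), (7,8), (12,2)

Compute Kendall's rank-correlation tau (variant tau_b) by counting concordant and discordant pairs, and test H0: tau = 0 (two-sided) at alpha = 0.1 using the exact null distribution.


Step 1: Enumerate the 28 unordered pairs (i,j) with i<j and classify each by sign(x_j-x_i) * sign(y_j-y_i).
  (1,2):dx=-2,dy=+11->D; (1,3):dx=+6,dy=+10->C; (1,4):dx=+8,dy=+6->C; (1,5):dx=+7,dy=+1->C
  (1,6):dx=+3,dy=+8->C; (1,7):dx=+4,dy=+3->C; (1,8):dx=+9,dy=-3->D; (2,3):dx=+8,dy=-1->D
  (2,4):dx=+10,dy=-5->D; (2,5):dx=+9,dy=-10->D; (2,6):dx=+5,dy=-3->D; (2,7):dx=+6,dy=-8->D
  (2,8):dx=+11,dy=-14->D; (3,4):dx=+2,dy=-4->D; (3,5):dx=+1,dy=-9->D; (3,6):dx=-3,dy=-2->C
  (3,7):dx=-2,dy=-7->C; (3,8):dx=+3,dy=-13->D; (4,5):dx=-1,dy=-5->C; (4,6):dx=-5,dy=+2->D
  (4,7):dx=-4,dy=-3->C; (4,8):dx=+1,dy=-9->D; (5,6):dx=-4,dy=+7->D; (5,7):dx=-3,dy=+2->D
  (5,8):dx=+2,dy=-4->D; (6,7):dx=+1,dy=-5->D; (6,8):dx=+6,dy=-11->D; (7,8):dx=+5,dy=-6->D
Step 2: C = 9, D = 19, total pairs = 28.
Step 3: tau = (C - D)/(n(n-1)/2) = (9 - 19)/28 = -0.357143.
Step 4: Exact two-sided p-value (enumerate n! = 40320 permutations of y under H0): p = 0.275099.
Step 5: alpha = 0.1. fail to reject H0.

tau_b = -0.3571 (C=9, D=19), p = 0.275099, fail to reject H0.


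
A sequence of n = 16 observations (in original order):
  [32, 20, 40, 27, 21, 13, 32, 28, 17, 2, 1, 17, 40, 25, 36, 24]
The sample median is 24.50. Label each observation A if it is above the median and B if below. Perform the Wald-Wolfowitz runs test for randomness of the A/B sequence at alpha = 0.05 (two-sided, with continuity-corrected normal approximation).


Step 1: Compute median = 24.50; label A = above, B = below.
Labels in order: ABAABBAABBBBAAAB  (n_A = 8, n_B = 8)
Step 2: Count runs R = 8.
Step 3: Under H0 (random ordering), E[R] = 2*n_A*n_B/(n_A+n_B) + 1 = 2*8*8/16 + 1 = 9.0000.
        Var[R] = 2*n_A*n_B*(2*n_A*n_B - n_A - n_B) / ((n_A+n_B)^2 * (n_A+n_B-1)) = 14336/3840 = 3.7333.
        SD[R] = 1.9322.
Step 4: Continuity-corrected z = (R + 0.5 - E[R]) / SD[R] = (8 + 0.5 - 9.0000) / 1.9322 = -0.2588.
Step 5: Two-sided p-value via normal approximation = 2*(1 - Phi(|z|)) = 0.795809.
Step 6: alpha = 0.05. fail to reject H0.

R = 8, z = -0.2588, p = 0.795809, fail to reject H0.


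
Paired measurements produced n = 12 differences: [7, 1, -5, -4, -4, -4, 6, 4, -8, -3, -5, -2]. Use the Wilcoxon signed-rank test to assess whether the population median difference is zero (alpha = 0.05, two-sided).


Step 1: Drop any zero differences (none here) and take |d_i|.
|d| = [7, 1, 5, 4, 4, 4, 6, 4, 8, 3, 5, 2]
Step 2: Midrank |d_i| (ties get averaged ranks).
ranks: |7|->11, |1|->1, |5|->8.5, |4|->5.5, |4|->5.5, |4|->5.5, |6|->10, |4|->5.5, |8|->12, |3|->3, |5|->8.5, |2|->2
Step 3: Attach original signs; sum ranks with positive sign and with negative sign.
W+ = 11 + 1 + 10 + 5.5 = 27.5
W- = 8.5 + 5.5 + 5.5 + 5.5 + 12 + 3 + 8.5 + 2 = 50.5
(Check: W+ + W- = 78 should equal n(n+1)/2 = 78.)
Step 4: Test statistic W = min(W+, W-) = 27.5.
Step 5: Ties in |d|, so use the tie-corrected normal approximation.
        E[W] = n(n+1)/4 = 12*13/4 = 39.
        Tie groups: |d|=4 (t=4), |d|=5 (t=2); sum(t^3 - t) = 66.
        Var[W] = n(n+1)(2n+1)/24 - sum(t^3-t)/48 = 3900/24 - 66/48 = 161.125.
        z = (W - E[W]) / sqrt(Var[W]) = (27.5 - 39) / 12.6935 = -0.9060.
        Two-sided p = 2*Phi(z) = 0.364949.
Step 6: alpha = 0.05. fail to reject H0.

W+ = 27.5, W- = 50.5, W = min = 27.5, p = 0.364949, fail to reject H0.


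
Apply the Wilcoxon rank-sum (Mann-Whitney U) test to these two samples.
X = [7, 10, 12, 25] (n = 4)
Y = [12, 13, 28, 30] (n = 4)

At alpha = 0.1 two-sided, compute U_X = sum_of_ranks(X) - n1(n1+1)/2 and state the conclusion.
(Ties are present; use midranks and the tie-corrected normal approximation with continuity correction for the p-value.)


Step 1: Combine and sort all 8 observations; assign midranks.
sorted (value, group): (7,X), (10,X), (12,X), (12,Y), (13,Y), (25,X), (28,Y), (30,Y)
ranks: 7->1, 10->2, 12->3.5, 12->3.5, 13->5, 25->6, 28->7, 30->8
Step 2: Rank sum for X: R1 = 1 + 2 + 3.5 + 6 = 12.5.
Step 3: U_X = R1 - n1(n1+1)/2 = 12.5 - 4*5/2 = 12.5 - 10 = 2.5.
       U_Y = n1*n2 - U_X = 16 - 2.5 = 13.5.
Step 4: Ties are present, so use the tie-corrected normal approximation (with continuity correction) for the p-value.
Step 5: p-value = 0.146489; compare to alpha = 0.1. fail to reject H0.

U_X = 2.5, p = 0.146489, fail to reject H0 at alpha = 0.1.


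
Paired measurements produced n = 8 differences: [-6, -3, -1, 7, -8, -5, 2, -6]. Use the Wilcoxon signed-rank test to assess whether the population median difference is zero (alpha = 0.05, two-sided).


Step 1: Drop any zero differences (none here) and take |d_i|.
|d| = [6, 3, 1, 7, 8, 5, 2, 6]
Step 2: Midrank |d_i| (ties get averaged ranks).
ranks: |6|->5.5, |3|->3, |1|->1, |7|->7, |8|->8, |5|->4, |2|->2, |6|->5.5
Step 3: Attach original signs; sum ranks with positive sign and with negative sign.
W+ = 7 + 2 = 9
W- = 5.5 + 3 + 1 + 8 + 4 + 5.5 = 27
(Check: W+ + W- = 36 should equal n(n+1)/2 = 36.)
Step 4: Test statistic W = min(W+, W-) = 9.
Step 5: Ties in |d|, so use the tie-corrected normal approximation.
        E[W] = n(n+1)/4 = 8*9/4 = 18.
        Tie groups: |d|=6 (t=2); sum(t^3 - t) = 6.
        Var[W] = n(n+1)(2n+1)/24 - sum(t^3-t)/48 = 1224/24 - 6/48 = 50.875.
        z = (W - E[W]) / sqrt(Var[W]) = (9 - 18) / 7.1327 = -1.2618.
        Two-sided p = 2*Phi(z) = 0.207021.
Step 6: alpha = 0.05. fail to reject H0.

W+ = 9, W- = 27, W = min = 9, p = 0.207021, fail to reject H0.


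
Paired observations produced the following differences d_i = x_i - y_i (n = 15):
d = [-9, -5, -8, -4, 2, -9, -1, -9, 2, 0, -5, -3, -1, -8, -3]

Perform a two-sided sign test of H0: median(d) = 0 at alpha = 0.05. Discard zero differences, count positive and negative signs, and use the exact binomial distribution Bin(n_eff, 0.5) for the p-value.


Step 1: Discard zero differences. Original n = 15; n_eff = number of nonzero differences = 14.
Nonzero differences (with sign): -9, -5, -8, -4, +2, -9, -1, -9, +2, -5, -3, -1, -8, -3
Step 2: Count signs: positive = 2, negative = 12.
Step 3: Under H0: P(positive) = 0.5, so the number of positives S ~ Bin(14, 0.5).
Step 4: Two-sided exact p-value = sum of Bin(14,0.5) probabilities at or below the observed probability = 0.012939.
Step 5: alpha = 0.05. reject H0.

n_eff = 14, pos = 2, neg = 12, p = 0.012939, reject H0.


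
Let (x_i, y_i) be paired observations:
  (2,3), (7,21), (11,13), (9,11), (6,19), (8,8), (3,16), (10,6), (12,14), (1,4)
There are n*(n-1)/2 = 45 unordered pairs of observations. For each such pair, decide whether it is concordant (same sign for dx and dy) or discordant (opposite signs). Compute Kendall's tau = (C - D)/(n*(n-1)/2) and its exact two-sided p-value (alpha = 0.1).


Step 1: Enumerate the 45 unordered pairs (i,j) with i<j and classify each by sign(x_j-x_i) * sign(y_j-y_i).
  (1,2):dx=+5,dy=+18->C; (1,3):dx=+9,dy=+10->C; (1,4):dx=+7,dy=+8->C; (1,5):dx=+4,dy=+16->C
  (1,6):dx=+6,dy=+5->C; (1,7):dx=+1,dy=+13->C; (1,8):dx=+8,dy=+3->C; (1,9):dx=+10,dy=+11->C
  (1,10):dx=-1,dy=+1->D; (2,3):dx=+4,dy=-8->D; (2,4):dx=+2,dy=-10->D; (2,5):dx=-1,dy=-2->C
  (2,6):dx=+1,dy=-13->D; (2,7):dx=-4,dy=-5->C; (2,8):dx=+3,dy=-15->D; (2,9):dx=+5,dy=-7->D
  (2,10):dx=-6,dy=-17->C; (3,4):dx=-2,dy=-2->C; (3,5):dx=-5,dy=+6->D; (3,6):dx=-3,dy=-5->C
  (3,7):dx=-8,dy=+3->D; (3,8):dx=-1,dy=-7->C; (3,9):dx=+1,dy=+1->C; (3,10):dx=-10,dy=-9->C
  (4,5):dx=-3,dy=+8->D; (4,6):dx=-1,dy=-3->C; (4,7):dx=-6,dy=+5->D; (4,8):dx=+1,dy=-5->D
  (4,9):dx=+3,dy=+3->C; (4,10):dx=-8,dy=-7->C; (5,6):dx=+2,dy=-11->D; (5,7):dx=-3,dy=-3->C
  (5,8):dx=+4,dy=-13->D; (5,9):dx=+6,dy=-5->D; (5,10):dx=-5,dy=-15->C; (6,7):dx=-5,dy=+8->D
  (6,8):dx=+2,dy=-2->D; (6,9):dx=+4,dy=+6->C; (6,10):dx=-7,dy=-4->C; (7,8):dx=+7,dy=-10->D
  (7,9):dx=+9,dy=-2->D; (7,10):dx=-2,dy=-12->C; (8,9):dx=+2,dy=+8->C; (8,10):dx=-9,dy=-2->C
  (9,10):dx=-11,dy=-10->C
Step 2: C = 27, D = 18, total pairs = 45.
Step 3: tau = (C - D)/(n(n-1)/2) = (27 - 18)/45 = 0.200000.
Step 4: Exact two-sided p-value (enumerate n! = 3628800 permutations of y under H0): p = 0.484313.
Step 5: alpha = 0.1. fail to reject H0.

tau_b = 0.2000 (C=27, D=18), p = 0.484313, fail to reject H0.


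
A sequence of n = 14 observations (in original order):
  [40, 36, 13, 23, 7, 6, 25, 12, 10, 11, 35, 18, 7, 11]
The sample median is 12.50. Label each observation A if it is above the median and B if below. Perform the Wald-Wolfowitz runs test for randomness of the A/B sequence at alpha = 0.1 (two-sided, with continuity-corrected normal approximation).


Step 1: Compute median = 12.50; label A = above, B = below.
Labels in order: AAAABBABBBAABB  (n_A = 7, n_B = 7)
Step 2: Count runs R = 6.
Step 3: Under H0 (random ordering), E[R] = 2*n_A*n_B/(n_A+n_B) + 1 = 2*7*7/14 + 1 = 8.0000.
        Var[R] = 2*n_A*n_B*(2*n_A*n_B - n_A - n_B) / ((n_A+n_B)^2 * (n_A+n_B-1)) = 8232/2548 = 3.2308.
        SD[R] = 1.7974.
Step 4: Continuity-corrected z = (R + 0.5 - E[R]) / SD[R] = (6 + 0.5 - 8.0000) / 1.7974 = -0.8345.
Step 5: Two-sided p-value via normal approximation = 2*(1 - Phi(|z|)) = 0.403986.
Step 6: alpha = 0.1. fail to reject H0.

R = 6, z = -0.8345, p = 0.403986, fail to reject H0.


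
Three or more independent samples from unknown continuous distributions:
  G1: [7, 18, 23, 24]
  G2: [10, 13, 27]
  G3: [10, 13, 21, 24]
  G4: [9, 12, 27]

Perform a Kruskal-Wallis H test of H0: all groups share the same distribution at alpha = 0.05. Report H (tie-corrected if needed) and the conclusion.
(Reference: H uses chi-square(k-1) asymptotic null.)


Step 1: Combine all N = 14 observations and assign midranks.
sorted (value, group, rank): (7,G1,1), (9,G4,2), (10,G2,3.5), (10,G3,3.5), (12,G4,5), (13,G2,6.5), (13,G3,6.5), (18,G1,8), (21,G3,9), (23,G1,10), (24,G1,11.5), (24,G3,11.5), (27,G2,13.5), (27,G4,13.5)
Step 2: Sum ranks within each group.
R_1 = 30.5 (n_1 = 4)
R_2 = 23.5 (n_2 = 3)
R_3 = 30.5 (n_3 = 4)
R_4 = 20.5 (n_4 = 3)
Step 3: H = 12/(N(N+1)) * sum(R_i^2/n_i) - 3(N+1)
     = 12/(14*15) * (30.5^2/4 + 23.5^2/3 + 30.5^2/4 + 20.5^2/3) - 3*15
     = 0.057143 * 789.292 - 45
     = 0.102381.
Step 4: Ties present; correction factor C = 1 - 24/(14^3 - 14) = 0.991209. Corrected H = 0.102381 / 0.991209 = 0.103289.
Step 5: Under H0, H ~ chi^2(3); p-value = 0.991440.
Step 6: alpha = 0.05. fail to reject H0.

H = 0.1033, df = 3, p = 0.991440, fail to reject H0.


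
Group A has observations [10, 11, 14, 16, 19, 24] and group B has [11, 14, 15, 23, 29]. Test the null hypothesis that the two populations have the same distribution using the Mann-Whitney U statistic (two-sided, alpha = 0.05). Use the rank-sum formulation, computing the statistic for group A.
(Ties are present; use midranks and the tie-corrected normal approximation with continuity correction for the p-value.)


Step 1: Combine and sort all 11 observations; assign midranks.
sorted (value, group): (10,X), (11,X), (11,Y), (14,X), (14,Y), (15,Y), (16,X), (19,X), (23,Y), (24,X), (29,Y)
ranks: 10->1, 11->2.5, 11->2.5, 14->4.5, 14->4.5, 15->6, 16->7, 19->8, 23->9, 24->10, 29->11
Step 2: Rank sum for X: R1 = 1 + 2.5 + 4.5 + 7 + 8 + 10 = 33.
Step 3: U_X = R1 - n1(n1+1)/2 = 33 - 6*7/2 = 33 - 21 = 12.
       U_Y = n1*n2 - U_X = 30 - 12 = 18.
Step 4: Ties are present, so use the tie-corrected normal approximation (with continuity correction) for the p-value.
Step 5: p-value = 0.646576; compare to alpha = 0.05. fail to reject H0.

U_X = 12, p = 0.646576, fail to reject H0 at alpha = 0.05.


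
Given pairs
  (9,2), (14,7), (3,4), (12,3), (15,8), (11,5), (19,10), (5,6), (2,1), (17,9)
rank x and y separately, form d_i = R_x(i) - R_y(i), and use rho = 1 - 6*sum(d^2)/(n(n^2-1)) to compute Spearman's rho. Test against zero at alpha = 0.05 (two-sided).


Step 1: Rank x and y separately (midranks; no ties here).
rank(x): 9->4, 14->7, 3->2, 12->6, 15->8, 11->5, 19->10, 5->3, 2->1, 17->9
rank(y): 2->2, 7->7, 4->4, 3->3, 8->8, 5->5, 10->10, 6->6, 1->1, 9->9
Step 2: d_i = R_x(i) - R_y(i); compute d_i^2.
  (4-2)^2=4, (7-7)^2=0, (2-4)^2=4, (6-3)^2=9, (8-8)^2=0, (5-5)^2=0, (10-10)^2=0, (3-6)^2=9, (1-1)^2=0, (9-9)^2=0
sum(d^2) = 26.
Step 3: rho = 1 - 6*26 / (10*(10^2 - 1)) = 1 - 156/990 = 0.842424.
Step 4: Under H0, t = rho * sqrt((n-2)/(1-rho^2)) = 4.4222 ~ t(8).
Step 5: Two-sided p-value from the t-distribution with 8 df = 0.002220.
Step 6: alpha = 0.05. reject H0.

rho = 0.8424, p = 0.002220, reject H0 at alpha = 0.05.


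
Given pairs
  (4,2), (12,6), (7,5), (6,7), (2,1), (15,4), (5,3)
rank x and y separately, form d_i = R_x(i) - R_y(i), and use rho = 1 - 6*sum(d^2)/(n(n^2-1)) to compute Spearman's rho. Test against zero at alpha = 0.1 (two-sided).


Step 1: Rank x and y separately (midranks; no ties here).
rank(x): 4->2, 12->6, 7->5, 6->4, 2->1, 15->7, 5->3
rank(y): 2->2, 6->6, 5->5, 7->7, 1->1, 4->4, 3->3
Step 2: d_i = R_x(i) - R_y(i); compute d_i^2.
  (2-2)^2=0, (6-6)^2=0, (5-5)^2=0, (4-7)^2=9, (1-1)^2=0, (7-4)^2=9, (3-3)^2=0
sum(d^2) = 18.
Step 3: rho = 1 - 6*18 / (7*(7^2 - 1)) = 1 - 108/336 = 0.678571.
Step 4: Under H0, t = rho * sqrt((n-2)/(1-rho^2)) = 2.0657 ~ t(5).
Step 5: Two-sided p-value from the t-distribution with 5 df = 0.093750.
Step 6: alpha = 0.1. reject H0.

rho = 0.6786, p = 0.093750, reject H0 at alpha = 0.1.


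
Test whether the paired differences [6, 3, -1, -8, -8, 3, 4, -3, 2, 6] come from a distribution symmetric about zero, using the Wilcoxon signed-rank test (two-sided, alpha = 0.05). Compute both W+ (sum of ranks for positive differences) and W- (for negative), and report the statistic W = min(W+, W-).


Step 1: Drop any zero differences (none here) and take |d_i|.
|d| = [6, 3, 1, 8, 8, 3, 4, 3, 2, 6]
Step 2: Midrank |d_i| (ties get averaged ranks).
ranks: |6|->7.5, |3|->4, |1|->1, |8|->9.5, |8|->9.5, |3|->4, |4|->6, |3|->4, |2|->2, |6|->7.5
Step 3: Attach original signs; sum ranks with positive sign and with negative sign.
W+ = 7.5 + 4 + 4 + 6 + 2 + 7.5 = 31
W- = 1 + 9.5 + 9.5 + 4 = 24
(Check: W+ + W- = 55 should equal n(n+1)/2 = 55.)
Step 4: Test statistic W = min(W+, W-) = 24.
Step 5: Ties in |d|, so use the tie-corrected normal approximation.
        E[W] = n(n+1)/4 = 10*11/4 = 27.5.
        Tie groups: |d|=3 (t=3), |d|=6 (t=2), |d|=8 (t=2); sum(t^3 - t) = 36.
        Var[W] = n(n+1)(2n+1)/24 - sum(t^3-t)/48 = 2310/24 - 36/48 = 95.5.
        z = (W - E[W]) / sqrt(Var[W]) = (24 - 27.5) / 9.7724 = -0.3582.
        Two-sided p = 2*Phi(z) = 0.720230.
Step 6: alpha = 0.05. fail to reject H0.

W+ = 31, W- = 24, W = min = 24, p = 0.720230, fail to reject H0.


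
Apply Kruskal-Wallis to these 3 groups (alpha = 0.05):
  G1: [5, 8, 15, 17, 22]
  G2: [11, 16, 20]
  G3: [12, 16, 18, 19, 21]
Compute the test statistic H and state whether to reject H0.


Step 1: Combine all N = 13 observations and assign midranks.
sorted (value, group, rank): (5,G1,1), (8,G1,2), (11,G2,3), (12,G3,4), (15,G1,5), (16,G2,6.5), (16,G3,6.5), (17,G1,8), (18,G3,9), (19,G3,10), (20,G2,11), (21,G3,12), (22,G1,13)
Step 2: Sum ranks within each group.
R_1 = 29 (n_1 = 5)
R_2 = 20.5 (n_2 = 3)
R_3 = 41.5 (n_3 = 5)
Step 3: H = 12/(N(N+1)) * sum(R_i^2/n_i) - 3(N+1)
     = 12/(13*14) * (29^2/5 + 20.5^2/3 + 41.5^2/5) - 3*14
     = 0.065934 * 652.733 - 42
     = 1.037363.
Step 4: Ties present; correction factor C = 1 - 6/(13^3 - 13) = 0.997253. Corrected H = 1.037363 / 0.997253 = 1.040220.
Step 5: Under H0, H ~ chi^2(2); p-value = 0.594455.
Step 6: alpha = 0.05. fail to reject H0.

H = 1.0402, df = 2, p = 0.594455, fail to reject H0.


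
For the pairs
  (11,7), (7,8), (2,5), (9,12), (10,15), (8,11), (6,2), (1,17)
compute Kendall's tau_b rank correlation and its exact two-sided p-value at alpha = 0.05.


Step 1: Enumerate the 28 unordered pairs (i,j) with i<j and classify each by sign(x_j-x_i) * sign(y_j-y_i).
  (1,2):dx=-4,dy=+1->D; (1,3):dx=-9,dy=-2->C; (1,4):dx=-2,dy=+5->D; (1,5):dx=-1,dy=+8->D
  (1,6):dx=-3,dy=+4->D; (1,7):dx=-5,dy=-5->C; (1,8):dx=-10,dy=+10->D; (2,3):dx=-5,dy=-3->C
  (2,4):dx=+2,dy=+4->C; (2,5):dx=+3,dy=+7->C; (2,6):dx=+1,dy=+3->C; (2,7):dx=-1,dy=-6->C
  (2,8):dx=-6,dy=+9->D; (3,4):dx=+7,dy=+7->C; (3,5):dx=+8,dy=+10->C; (3,6):dx=+6,dy=+6->C
  (3,7):dx=+4,dy=-3->D; (3,8):dx=-1,dy=+12->D; (4,5):dx=+1,dy=+3->C; (4,6):dx=-1,dy=-1->C
  (4,7):dx=-3,dy=-10->C; (4,8):dx=-8,dy=+5->D; (5,6):dx=-2,dy=-4->C; (5,7):dx=-4,dy=-13->C
  (5,8):dx=-9,dy=+2->D; (6,7):dx=-2,dy=-9->C; (6,8):dx=-7,dy=+6->D; (7,8):dx=-5,dy=+15->D
Step 2: C = 16, D = 12, total pairs = 28.
Step 3: tau = (C - D)/(n(n-1)/2) = (16 - 12)/28 = 0.142857.
Step 4: Exact two-sided p-value (enumerate n! = 40320 permutations of y under H0): p = 0.719544.
Step 5: alpha = 0.05. fail to reject H0.

tau_b = 0.1429 (C=16, D=12), p = 0.719544, fail to reject H0.


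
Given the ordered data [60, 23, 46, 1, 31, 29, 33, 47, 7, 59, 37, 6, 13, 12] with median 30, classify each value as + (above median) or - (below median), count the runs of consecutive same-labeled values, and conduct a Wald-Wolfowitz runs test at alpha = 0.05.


Step 1: Compute median = 30; label A = above, B = below.
Labels in order: ABABABAABAABBB  (n_A = 7, n_B = 7)
Step 2: Count runs R = 10.
Step 3: Under H0 (random ordering), E[R] = 2*n_A*n_B/(n_A+n_B) + 1 = 2*7*7/14 + 1 = 8.0000.
        Var[R] = 2*n_A*n_B*(2*n_A*n_B - n_A - n_B) / ((n_A+n_B)^2 * (n_A+n_B-1)) = 8232/2548 = 3.2308.
        SD[R] = 1.7974.
Step 4: Continuity-corrected z = (R - 0.5 - E[R]) / SD[R] = (10 - 0.5 - 8.0000) / 1.7974 = 0.8345.
Step 5: Two-sided p-value via normal approximation = 2*(1 - Phi(|z|)) = 0.403986.
Step 6: alpha = 0.05. fail to reject H0.

R = 10, z = 0.8345, p = 0.403986, fail to reject H0.


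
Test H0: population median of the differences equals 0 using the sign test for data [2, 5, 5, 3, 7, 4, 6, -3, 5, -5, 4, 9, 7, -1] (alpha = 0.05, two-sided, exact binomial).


Step 1: Discard zero differences. Original n = 14; n_eff = number of nonzero differences = 14.
Nonzero differences (with sign): +2, +5, +5, +3, +7, +4, +6, -3, +5, -5, +4, +9, +7, -1
Step 2: Count signs: positive = 11, negative = 3.
Step 3: Under H0: P(positive) = 0.5, so the number of positives S ~ Bin(14, 0.5).
Step 4: Two-sided exact p-value = sum of Bin(14,0.5) probabilities at or below the observed probability = 0.057373.
Step 5: alpha = 0.05. fail to reject H0.

n_eff = 14, pos = 11, neg = 3, p = 0.057373, fail to reject H0.


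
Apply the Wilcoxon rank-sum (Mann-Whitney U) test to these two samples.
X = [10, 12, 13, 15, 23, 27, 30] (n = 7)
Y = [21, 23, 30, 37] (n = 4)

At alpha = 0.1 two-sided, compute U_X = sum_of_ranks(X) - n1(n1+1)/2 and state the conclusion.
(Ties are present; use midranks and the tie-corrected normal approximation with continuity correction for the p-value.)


Step 1: Combine and sort all 11 observations; assign midranks.
sorted (value, group): (10,X), (12,X), (13,X), (15,X), (21,Y), (23,X), (23,Y), (27,X), (30,X), (30,Y), (37,Y)
ranks: 10->1, 12->2, 13->3, 15->4, 21->5, 23->6.5, 23->6.5, 27->8, 30->9.5, 30->9.5, 37->11
Step 2: Rank sum for X: R1 = 1 + 2 + 3 + 4 + 6.5 + 8 + 9.5 = 34.
Step 3: U_X = R1 - n1(n1+1)/2 = 34 - 7*8/2 = 34 - 28 = 6.
       U_Y = n1*n2 - U_X = 28 - 6 = 22.
Step 4: Ties are present, so use the tie-corrected normal approximation (with continuity correction) for the p-value.
Step 5: p-value = 0.154489; compare to alpha = 0.1. fail to reject H0.

U_X = 6, p = 0.154489, fail to reject H0 at alpha = 0.1.


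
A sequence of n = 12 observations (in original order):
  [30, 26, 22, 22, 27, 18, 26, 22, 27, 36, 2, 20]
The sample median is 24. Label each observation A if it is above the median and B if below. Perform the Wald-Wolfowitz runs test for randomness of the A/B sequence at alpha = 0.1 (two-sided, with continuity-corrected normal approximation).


Step 1: Compute median = 24; label A = above, B = below.
Labels in order: AABBABABAABB  (n_A = 6, n_B = 6)
Step 2: Count runs R = 8.
Step 3: Under H0 (random ordering), E[R] = 2*n_A*n_B/(n_A+n_B) + 1 = 2*6*6/12 + 1 = 7.0000.
        Var[R] = 2*n_A*n_B*(2*n_A*n_B - n_A - n_B) / ((n_A+n_B)^2 * (n_A+n_B-1)) = 4320/1584 = 2.7273.
        SD[R] = 1.6514.
Step 4: Continuity-corrected z = (R - 0.5 - E[R]) / SD[R] = (8 - 0.5 - 7.0000) / 1.6514 = 0.3028.
Step 5: Two-sided p-value via normal approximation = 2*(1 - Phi(|z|)) = 0.762069.
Step 6: alpha = 0.1. fail to reject H0.

R = 8, z = 0.3028, p = 0.762069, fail to reject H0.


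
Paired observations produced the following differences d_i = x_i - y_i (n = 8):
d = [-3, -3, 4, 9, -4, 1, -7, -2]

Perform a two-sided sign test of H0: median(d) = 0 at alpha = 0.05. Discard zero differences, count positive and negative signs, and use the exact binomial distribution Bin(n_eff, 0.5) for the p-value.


Step 1: Discard zero differences. Original n = 8; n_eff = number of nonzero differences = 8.
Nonzero differences (with sign): -3, -3, +4, +9, -4, +1, -7, -2
Step 2: Count signs: positive = 3, negative = 5.
Step 3: Under H0: P(positive) = 0.5, so the number of positives S ~ Bin(8, 0.5).
Step 4: Two-sided exact p-value = sum of Bin(8,0.5) probabilities at or below the observed probability = 0.726562.
Step 5: alpha = 0.05. fail to reject H0.

n_eff = 8, pos = 3, neg = 5, p = 0.726562, fail to reject H0.


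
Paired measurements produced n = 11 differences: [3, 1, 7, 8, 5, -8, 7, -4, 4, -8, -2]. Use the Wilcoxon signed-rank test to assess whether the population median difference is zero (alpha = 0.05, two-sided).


Step 1: Drop any zero differences (none here) and take |d_i|.
|d| = [3, 1, 7, 8, 5, 8, 7, 4, 4, 8, 2]
Step 2: Midrank |d_i| (ties get averaged ranks).
ranks: |3|->3, |1|->1, |7|->7.5, |8|->10, |5|->6, |8|->10, |7|->7.5, |4|->4.5, |4|->4.5, |8|->10, |2|->2
Step 3: Attach original signs; sum ranks with positive sign and with negative sign.
W+ = 3 + 1 + 7.5 + 10 + 6 + 7.5 + 4.5 = 39.5
W- = 10 + 4.5 + 10 + 2 = 26.5
(Check: W+ + W- = 66 should equal n(n+1)/2 = 66.)
Step 4: Test statistic W = min(W+, W-) = 26.5.
Step 5: Ties in |d|, so use the tie-corrected normal approximation.
        E[W] = n(n+1)/4 = 11*12/4 = 33.
        Tie groups: |d|=4 (t=2), |d|=7 (t=2), |d|=8 (t=3); sum(t^3 - t) = 36.
        Var[W] = n(n+1)(2n+1)/24 - sum(t^3-t)/48 = 3036/24 - 36/48 = 125.75.
        z = (W - E[W]) / sqrt(Var[W]) = (26.5 - 33) / 11.2138 = -0.5796.
        Two-sided p = 2*Phi(z) = 0.562157.
Step 6: alpha = 0.05. fail to reject H0.

W+ = 39.5, W- = 26.5, W = min = 26.5, p = 0.562157, fail to reject H0.


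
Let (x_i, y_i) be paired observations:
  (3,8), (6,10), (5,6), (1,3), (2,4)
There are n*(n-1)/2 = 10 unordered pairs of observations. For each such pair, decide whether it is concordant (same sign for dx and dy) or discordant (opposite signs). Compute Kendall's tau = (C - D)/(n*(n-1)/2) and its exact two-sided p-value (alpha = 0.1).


Step 1: Enumerate the 10 unordered pairs (i,j) with i<j and classify each by sign(x_j-x_i) * sign(y_j-y_i).
  (1,2):dx=+3,dy=+2->C; (1,3):dx=+2,dy=-2->D; (1,4):dx=-2,dy=-5->C; (1,5):dx=-1,dy=-4->C
  (2,3):dx=-1,dy=-4->C; (2,4):dx=-5,dy=-7->C; (2,5):dx=-4,dy=-6->C; (3,4):dx=-4,dy=-3->C
  (3,5):dx=-3,dy=-2->C; (4,5):dx=+1,dy=+1->C
Step 2: C = 9, D = 1, total pairs = 10.
Step 3: tau = (C - D)/(n(n-1)/2) = (9 - 1)/10 = 0.800000.
Step 4: Exact two-sided p-value (enumerate n! = 120 permutations of y under H0): p = 0.083333.
Step 5: alpha = 0.1. reject H0.

tau_b = 0.8000 (C=9, D=1), p = 0.083333, reject H0.


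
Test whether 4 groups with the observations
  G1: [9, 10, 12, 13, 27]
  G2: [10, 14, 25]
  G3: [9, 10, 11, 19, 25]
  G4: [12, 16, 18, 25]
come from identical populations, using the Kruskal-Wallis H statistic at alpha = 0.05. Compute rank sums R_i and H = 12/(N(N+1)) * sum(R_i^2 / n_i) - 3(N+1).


Step 1: Combine all N = 17 observations and assign midranks.
sorted (value, group, rank): (9,G1,1.5), (9,G3,1.5), (10,G1,4), (10,G2,4), (10,G3,4), (11,G3,6), (12,G1,7.5), (12,G4,7.5), (13,G1,9), (14,G2,10), (16,G4,11), (18,G4,12), (19,G3,13), (25,G2,15), (25,G3,15), (25,G4,15), (27,G1,17)
Step 2: Sum ranks within each group.
R_1 = 39 (n_1 = 5)
R_2 = 29 (n_2 = 3)
R_3 = 39.5 (n_3 = 5)
R_4 = 45.5 (n_4 = 4)
Step 3: H = 12/(N(N+1)) * sum(R_i^2/n_i) - 3(N+1)
     = 12/(17*18) * (39^2/5 + 29^2/3 + 39.5^2/5 + 45.5^2/4) - 3*18
     = 0.039216 * 1414.15 - 54
     = 1.456699.
Step 4: Ties present; correction factor C = 1 - 60/(17^3 - 17) = 0.987745. Corrected H = 1.456699 / 0.987745 = 1.474773.
Step 5: Under H0, H ~ chi^2(3); p-value = 0.688105.
Step 6: alpha = 0.05. fail to reject H0.

H = 1.4748, df = 3, p = 0.688105, fail to reject H0.


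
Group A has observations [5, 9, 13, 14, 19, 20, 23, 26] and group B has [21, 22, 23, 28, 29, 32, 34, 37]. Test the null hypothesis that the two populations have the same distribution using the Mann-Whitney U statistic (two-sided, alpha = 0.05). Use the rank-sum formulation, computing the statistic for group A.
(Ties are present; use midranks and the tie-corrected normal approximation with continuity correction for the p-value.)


Step 1: Combine and sort all 16 observations; assign midranks.
sorted (value, group): (5,X), (9,X), (13,X), (14,X), (19,X), (20,X), (21,Y), (22,Y), (23,X), (23,Y), (26,X), (28,Y), (29,Y), (32,Y), (34,Y), (37,Y)
ranks: 5->1, 9->2, 13->3, 14->4, 19->5, 20->6, 21->7, 22->8, 23->9.5, 23->9.5, 26->11, 28->12, 29->13, 32->14, 34->15, 37->16
Step 2: Rank sum for X: R1 = 1 + 2 + 3 + 4 + 5 + 6 + 9.5 + 11 = 41.5.
Step 3: U_X = R1 - n1(n1+1)/2 = 41.5 - 8*9/2 = 41.5 - 36 = 5.5.
       U_Y = n1*n2 - U_X = 64 - 5.5 = 58.5.
Step 4: Ties are present, so use the tie-corrected normal approximation (with continuity correction) for the p-value.
Step 5: p-value = 0.006284; compare to alpha = 0.05. reject H0.

U_X = 5.5, p = 0.006284, reject H0 at alpha = 0.05.


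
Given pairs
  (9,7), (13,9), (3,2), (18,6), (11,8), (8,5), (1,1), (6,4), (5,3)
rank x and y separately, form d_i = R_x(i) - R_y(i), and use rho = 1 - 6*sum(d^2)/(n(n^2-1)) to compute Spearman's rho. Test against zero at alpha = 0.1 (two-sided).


Step 1: Rank x and y separately (midranks; no ties here).
rank(x): 9->6, 13->8, 3->2, 18->9, 11->7, 8->5, 1->1, 6->4, 5->3
rank(y): 7->7, 9->9, 2->2, 6->6, 8->8, 5->5, 1->1, 4->4, 3->3
Step 2: d_i = R_x(i) - R_y(i); compute d_i^2.
  (6-7)^2=1, (8-9)^2=1, (2-2)^2=0, (9-6)^2=9, (7-8)^2=1, (5-5)^2=0, (1-1)^2=0, (4-4)^2=0, (3-3)^2=0
sum(d^2) = 12.
Step 3: rho = 1 - 6*12 / (9*(9^2 - 1)) = 1 - 72/720 = 0.900000.
Step 4: Under H0, t = rho * sqrt((n-2)/(1-rho^2)) = 5.4628 ~ t(7).
Step 5: Two-sided p-value from the t-distribution with 7 df = 0.000943.
Step 6: alpha = 0.1. reject H0.

rho = 0.9000, p = 0.000943, reject H0 at alpha = 0.1.


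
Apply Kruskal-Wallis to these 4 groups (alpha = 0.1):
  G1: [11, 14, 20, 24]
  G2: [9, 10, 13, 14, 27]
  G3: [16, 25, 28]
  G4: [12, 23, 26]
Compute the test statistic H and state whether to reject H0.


Step 1: Combine all N = 15 observations and assign midranks.
sorted (value, group, rank): (9,G2,1), (10,G2,2), (11,G1,3), (12,G4,4), (13,G2,5), (14,G1,6.5), (14,G2,6.5), (16,G3,8), (20,G1,9), (23,G4,10), (24,G1,11), (25,G3,12), (26,G4,13), (27,G2,14), (28,G3,15)
Step 2: Sum ranks within each group.
R_1 = 29.5 (n_1 = 4)
R_2 = 28.5 (n_2 = 5)
R_3 = 35 (n_3 = 3)
R_4 = 27 (n_4 = 3)
Step 3: H = 12/(N(N+1)) * sum(R_i^2/n_i) - 3(N+1)
     = 12/(15*16) * (29.5^2/4 + 28.5^2/5 + 35^2/3 + 27^2/3) - 3*16
     = 0.050000 * 1031.35 - 48
     = 3.567292.
Step 4: Ties present; correction factor C = 1 - 6/(15^3 - 15) = 0.998214. Corrected H = 3.567292 / 0.998214 = 3.573673.
Step 5: Under H0, H ~ chi^2(3); p-value = 0.311332.
Step 6: alpha = 0.1. fail to reject H0.

H = 3.5737, df = 3, p = 0.311332, fail to reject H0.


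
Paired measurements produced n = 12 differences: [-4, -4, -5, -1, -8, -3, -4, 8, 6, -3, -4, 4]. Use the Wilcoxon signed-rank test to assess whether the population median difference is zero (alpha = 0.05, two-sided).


Step 1: Drop any zero differences (none here) and take |d_i|.
|d| = [4, 4, 5, 1, 8, 3, 4, 8, 6, 3, 4, 4]
Step 2: Midrank |d_i| (ties get averaged ranks).
ranks: |4|->6, |4|->6, |5|->9, |1|->1, |8|->11.5, |3|->2.5, |4|->6, |8|->11.5, |6|->10, |3|->2.5, |4|->6, |4|->6
Step 3: Attach original signs; sum ranks with positive sign and with negative sign.
W+ = 11.5 + 10 + 6 = 27.5
W- = 6 + 6 + 9 + 1 + 11.5 + 2.5 + 6 + 2.5 + 6 = 50.5
(Check: W+ + W- = 78 should equal n(n+1)/2 = 78.)
Step 4: Test statistic W = min(W+, W-) = 27.5.
Step 5: Ties in |d|, so use the tie-corrected normal approximation.
        E[W] = n(n+1)/4 = 12*13/4 = 39.
        Tie groups: |d|=3 (t=2), |d|=4 (t=5), |d|=8 (t=2); sum(t^3 - t) = 132.
        Var[W] = n(n+1)(2n+1)/24 - sum(t^3-t)/48 = 3900/24 - 132/48 = 159.75.
        z = (W - E[W]) / sqrt(Var[W]) = (27.5 - 39) / 12.6392 = -0.9099.
        Two-sided p = 2*Phi(z) = 0.362893.
Step 6: alpha = 0.05. fail to reject H0.

W+ = 27.5, W- = 50.5, W = min = 27.5, p = 0.362893, fail to reject H0.


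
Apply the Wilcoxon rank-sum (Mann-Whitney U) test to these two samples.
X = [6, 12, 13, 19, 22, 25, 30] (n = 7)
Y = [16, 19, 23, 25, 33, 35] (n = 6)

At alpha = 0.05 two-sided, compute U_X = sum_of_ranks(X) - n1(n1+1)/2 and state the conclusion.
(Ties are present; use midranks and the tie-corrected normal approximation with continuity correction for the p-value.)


Step 1: Combine and sort all 13 observations; assign midranks.
sorted (value, group): (6,X), (12,X), (13,X), (16,Y), (19,X), (19,Y), (22,X), (23,Y), (25,X), (25,Y), (30,X), (33,Y), (35,Y)
ranks: 6->1, 12->2, 13->3, 16->4, 19->5.5, 19->5.5, 22->7, 23->8, 25->9.5, 25->9.5, 30->11, 33->12, 35->13
Step 2: Rank sum for X: R1 = 1 + 2 + 3 + 5.5 + 7 + 9.5 + 11 = 39.
Step 3: U_X = R1 - n1(n1+1)/2 = 39 - 7*8/2 = 39 - 28 = 11.
       U_Y = n1*n2 - U_X = 42 - 11 = 31.
Step 4: Ties are present, so use the tie-corrected normal approximation (with continuity correction) for the p-value.
Step 5: p-value = 0.173549; compare to alpha = 0.05. fail to reject H0.

U_X = 11, p = 0.173549, fail to reject H0 at alpha = 0.05.


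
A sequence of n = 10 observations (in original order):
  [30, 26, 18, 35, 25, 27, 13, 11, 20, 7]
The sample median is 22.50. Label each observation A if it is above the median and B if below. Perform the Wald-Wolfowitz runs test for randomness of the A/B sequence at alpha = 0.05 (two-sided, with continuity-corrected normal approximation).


Step 1: Compute median = 22.50; label A = above, B = below.
Labels in order: AABAAABBBB  (n_A = 5, n_B = 5)
Step 2: Count runs R = 4.
Step 3: Under H0 (random ordering), E[R] = 2*n_A*n_B/(n_A+n_B) + 1 = 2*5*5/10 + 1 = 6.0000.
        Var[R] = 2*n_A*n_B*(2*n_A*n_B - n_A - n_B) / ((n_A+n_B)^2 * (n_A+n_B-1)) = 2000/900 = 2.2222.
        SD[R] = 1.4907.
Step 4: Continuity-corrected z = (R + 0.5 - E[R]) / SD[R] = (4 + 0.5 - 6.0000) / 1.4907 = -1.0062.
Step 5: Two-sided p-value via normal approximation = 2*(1 - Phi(|z|)) = 0.314305.
Step 6: alpha = 0.05. fail to reject H0.

R = 4, z = -1.0062, p = 0.314305, fail to reject H0.


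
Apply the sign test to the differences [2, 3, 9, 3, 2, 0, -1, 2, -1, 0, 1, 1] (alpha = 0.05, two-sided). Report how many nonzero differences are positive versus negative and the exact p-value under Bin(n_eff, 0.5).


Step 1: Discard zero differences. Original n = 12; n_eff = number of nonzero differences = 10.
Nonzero differences (with sign): +2, +3, +9, +3, +2, -1, +2, -1, +1, +1
Step 2: Count signs: positive = 8, negative = 2.
Step 3: Under H0: P(positive) = 0.5, so the number of positives S ~ Bin(10, 0.5).
Step 4: Two-sided exact p-value = sum of Bin(10,0.5) probabilities at or below the observed probability = 0.109375.
Step 5: alpha = 0.05. fail to reject H0.

n_eff = 10, pos = 8, neg = 2, p = 0.109375, fail to reject H0.


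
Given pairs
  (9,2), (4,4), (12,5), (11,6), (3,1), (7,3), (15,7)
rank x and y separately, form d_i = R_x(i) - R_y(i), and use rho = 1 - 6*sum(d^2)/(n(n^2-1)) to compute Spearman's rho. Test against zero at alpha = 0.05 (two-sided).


Step 1: Rank x and y separately (midranks; no ties here).
rank(x): 9->4, 4->2, 12->6, 11->5, 3->1, 7->3, 15->7
rank(y): 2->2, 4->4, 5->5, 6->6, 1->1, 3->3, 7->7
Step 2: d_i = R_x(i) - R_y(i); compute d_i^2.
  (4-2)^2=4, (2-4)^2=4, (6-5)^2=1, (5-6)^2=1, (1-1)^2=0, (3-3)^2=0, (7-7)^2=0
sum(d^2) = 10.
Step 3: rho = 1 - 6*10 / (7*(7^2 - 1)) = 1 - 60/336 = 0.821429.
Step 4: Under H0, t = rho * sqrt((n-2)/(1-rho^2)) = 3.2206 ~ t(5).
Step 5: Two-sided p-value from the t-distribution with 5 df = 0.023449.
Step 6: alpha = 0.05. reject H0.

rho = 0.8214, p = 0.023449, reject H0 at alpha = 0.05.


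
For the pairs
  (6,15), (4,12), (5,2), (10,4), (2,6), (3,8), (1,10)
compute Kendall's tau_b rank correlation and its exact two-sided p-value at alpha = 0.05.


Step 1: Enumerate the 21 unordered pairs (i,j) with i<j and classify each by sign(x_j-x_i) * sign(y_j-y_i).
  (1,2):dx=-2,dy=-3->C; (1,3):dx=-1,dy=-13->C; (1,4):dx=+4,dy=-11->D; (1,5):dx=-4,dy=-9->C
  (1,6):dx=-3,dy=-7->C; (1,7):dx=-5,dy=-5->C; (2,3):dx=+1,dy=-10->D; (2,4):dx=+6,dy=-8->D
  (2,5):dx=-2,dy=-6->C; (2,6):dx=-1,dy=-4->C; (2,7):dx=-3,dy=-2->C; (3,4):dx=+5,dy=+2->C
  (3,5):dx=-3,dy=+4->D; (3,6):dx=-2,dy=+6->D; (3,7):dx=-4,dy=+8->D; (4,5):dx=-8,dy=+2->D
  (4,6):dx=-7,dy=+4->D; (4,7):dx=-9,dy=+6->D; (5,6):dx=+1,dy=+2->C; (5,7):dx=-1,dy=+4->D
  (6,7):dx=-2,dy=+2->D
Step 2: C = 10, D = 11, total pairs = 21.
Step 3: tau = (C - D)/(n(n-1)/2) = (10 - 11)/21 = -0.047619.
Step 4: Exact two-sided p-value (enumerate n! = 5040 permutations of y under H0): p = 1.000000.
Step 5: alpha = 0.05. fail to reject H0.

tau_b = -0.0476 (C=10, D=11), p = 1.000000, fail to reject H0.


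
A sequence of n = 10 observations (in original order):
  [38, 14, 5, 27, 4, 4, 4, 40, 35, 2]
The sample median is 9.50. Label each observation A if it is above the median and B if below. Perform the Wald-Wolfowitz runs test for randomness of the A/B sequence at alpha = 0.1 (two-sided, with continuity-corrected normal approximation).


Step 1: Compute median = 9.50; label A = above, B = below.
Labels in order: AABABBBAAB  (n_A = 5, n_B = 5)
Step 2: Count runs R = 6.
Step 3: Under H0 (random ordering), E[R] = 2*n_A*n_B/(n_A+n_B) + 1 = 2*5*5/10 + 1 = 6.0000.
        Var[R] = 2*n_A*n_B*(2*n_A*n_B - n_A - n_B) / ((n_A+n_B)^2 * (n_A+n_B-1)) = 2000/900 = 2.2222.
        SD[R] = 1.4907.
Step 4: R = E[R], so z = 0 with no continuity correction.
Step 5: Two-sided p-value via normal approximation = 2*(1 - Phi(|z|)) = 1.000000.
Step 6: alpha = 0.1. fail to reject H0.

R = 6, z = 0.0000, p = 1.000000, fail to reject H0.


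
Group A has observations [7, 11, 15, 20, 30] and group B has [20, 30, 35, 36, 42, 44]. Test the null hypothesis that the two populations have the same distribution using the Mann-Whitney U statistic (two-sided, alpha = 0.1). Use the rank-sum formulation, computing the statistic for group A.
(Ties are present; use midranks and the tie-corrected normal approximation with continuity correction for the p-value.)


Step 1: Combine and sort all 11 observations; assign midranks.
sorted (value, group): (7,X), (11,X), (15,X), (20,X), (20,Y), (30,X), (30,Y), (35,Y), (36,Y), (42,Y), (44,Y)
ranks: 7->1, 11->2, 15->3, 20->4.5, 20->4.5, 30->6.5, 30->6.5, 35->8, 36->9, 42->10, 44->11
Step 2: Rank sum for X: R1 = 1 + 2 + 3 + 4.5 + 6.5 = 17.
Step 3: U_X = R1 - n1(n1+1)/2 = 17 - 5*6/2 = 17 - 15 = 2.
       U_Y = n1*n2 - U_X = 30 - 2 = 28.
Step 4: Ties are present, so use the tie-corrected normal approximation (with continuity correction) for the p-value.
Step 5: p-value = 0.021870; compare to alpha = 0.1. reject H0.

U_X = 2, p = 0.021870, reject H0 at alpha = 0.1.


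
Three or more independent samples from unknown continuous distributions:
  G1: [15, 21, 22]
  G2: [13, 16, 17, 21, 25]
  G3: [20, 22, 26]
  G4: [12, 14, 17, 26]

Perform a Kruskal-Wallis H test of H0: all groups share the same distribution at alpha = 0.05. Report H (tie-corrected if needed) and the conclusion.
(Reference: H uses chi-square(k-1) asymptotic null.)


Step 1: Combine all N = 15 observations and assign midranks.
sorted (value, group, rank): (12,G4,1), (13,G2,2), (14,G4,3), (15,G1,4), (16,G2,5), (17,G2,6.5), (17,G4,6.5), (20,G3,8), (21,G1,9.5), (21,G2,9.5), (22,G1,11.5), (22,G3,11.5), (25,G2,13), (26,G3,14.5), (26,G4,14.5)
Step 2: Sum ranks within each group.
R_1 = 25 (n_1 = 3)
R_2 = 36 (n_2 = 5)
R_3 = 34 (n_3 = 3)
R_4 = 25 (n_4 = 4)
Step 3: H = 12/(N(N+1)) * sum(R_i^2/n_i) - 3(N+1)
     = 12/(15*16) * (25^2/3 + 36^2/5 + 34^2/3 + 25^2/4) - 3*16
     = 0.050000 * 1009.12 - 48
     = 2.455833.
Step 4: Ties present; correction factor C = 1 - 24/(15^3 - 15) = 0.992857. Corrected H = 2.455833 / 0.992857 = 2.473501.
Step 5: Under H0, H ~ chi^2(3); p-value = 0.480099.
Step 6: alpha = 0.05. fail to reject H0.

H = 2.4735, df = 3, p = 0.480099, fail to reject H0.
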